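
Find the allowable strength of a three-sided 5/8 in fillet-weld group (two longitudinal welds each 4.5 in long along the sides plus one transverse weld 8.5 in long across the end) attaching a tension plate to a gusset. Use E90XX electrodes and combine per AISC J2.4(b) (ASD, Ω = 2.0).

E90XX → F_EXX = 90 ksi.
t_e = 0.707 × 0.625 = 0.4419 in.
R_nwl = 0.6 × 90 × 0.4419 × 9 = 214.8 kips (longitudinal, 2 welds).
R_nwt = 0.6 × 90 × 0.4419 × 8.5 = 202.8 kips (transverse, base value).
(i) R_nwl + R_nwt = 417.6 kips; (ii) 0.85 R_nwl + 1.5 R_nwt = 486.8 kips.
R_n = max = 486.8 kips [governs: (ii)]; R_n/Ω = 243.4 kips.

R_n/Ω ≈ 243 kips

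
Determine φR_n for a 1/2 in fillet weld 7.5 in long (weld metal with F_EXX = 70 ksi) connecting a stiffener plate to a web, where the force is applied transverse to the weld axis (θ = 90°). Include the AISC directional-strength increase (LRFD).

t_e = 0.707 × 0.5 = 0.3535 in; A_we = 0.3535 × 7.5 = 2.651 in².
Directional factor: 1.0 + 0.5 sin^1.5(90°) = 1.5.
F_nw = 0.6 × 70 × 1.5 = 63 ksi.
φR_n = 0.75 × 63 × 2.651 = 125.3 kip.

φR_n ≈ 125 kip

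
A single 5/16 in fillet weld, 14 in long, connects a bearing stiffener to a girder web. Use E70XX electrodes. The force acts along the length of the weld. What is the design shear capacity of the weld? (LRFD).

E70XX → F_EXX = 70 ksi.
Effective throat t_e = 0.707 × 0.3125 = 0.2209 in.
Total length L = 14 in; A_we = 0.2209 × 14 = 3.093 in².
F_nw = 0.6 F_EXX = 0.6 × 70 = 42 ksi.
φR_n = 0.75 × 42 × 3.093 = 97.43 kip.

φR_n ≈ 97.4 kip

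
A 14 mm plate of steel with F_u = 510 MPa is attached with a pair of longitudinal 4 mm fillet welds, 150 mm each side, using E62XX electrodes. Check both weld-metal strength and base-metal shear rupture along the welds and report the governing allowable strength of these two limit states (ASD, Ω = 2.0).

E62XX → F_EXX = 620 MPa.
t_e = 0.707 × 4 = 2.828 mm; L = 300 mm.
Weld metal: R_n/Ω = (1/2.0) × 0.6 × 620 × 2.828 × 300 × 10⁻³ = 157.8 kN.
Base metal (shear rupture): R_n/Ω = (1/2.0) × 0.6 × 510 × 14 × 300 × 10⁻³ = 642.6 kN.
Governing: weld metal.

R_n/Ω ≈ 158 kN (weld metal governs)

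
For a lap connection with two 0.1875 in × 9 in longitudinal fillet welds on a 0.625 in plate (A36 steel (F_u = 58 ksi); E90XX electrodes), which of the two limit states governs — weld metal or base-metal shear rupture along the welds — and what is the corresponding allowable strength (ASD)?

R_n/Ω ≈ 64.4 kips (weld metal governs)

E90XX → F_EXX = 90 ksi.
t_e = 0.707 × 0.1875 = 0.1326 in; L = 18 in.
Weld metal: R_n/Ω = (1/2.0) × 0.6 × 90 × 0.1326 × 18 = 64.43 kips.
Base metal (shear rupture): R_n/Ω = (1/2.0) × 0.6 × 58 × 0.625 × 18 = 195.8 kips.
Governing: weld metal.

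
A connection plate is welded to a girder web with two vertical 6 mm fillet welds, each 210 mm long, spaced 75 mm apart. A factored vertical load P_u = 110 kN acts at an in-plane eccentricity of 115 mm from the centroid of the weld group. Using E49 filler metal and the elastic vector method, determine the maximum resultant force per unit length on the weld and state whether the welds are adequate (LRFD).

E49XX → F_EXX = 490 MPa.
Total weld length L_w = 420 mm. Treat welds as unit-width lines.
Polar moment about centroid: J = 2[d³/12 + d(b/2)²] = 2[210³/12 + 210×37.5²] = 2134000 mm³.
Direct shear f_v = P/L_w = 110×10³ / 420 = 261.9 N/mm (vertical).
Torsion M = P·e = 110×10³ × 115 = 12650000 N·mm.
Critical point at (x, y) = (37.5, 105) from centroid. f_tx = M·y/J = 622.4 N/mm; f_ty = M·x/J = 222.3 N/mm.
Resultant f_max = √[f_tx² + (f_v + f_ty)²] = √[622.4² + (261.9 + 222.3)²] = 788.5 N/mm.
Capacity per unit length: φr_n = 0.75 × 0.6 × 490 × (0.707 × 6) = 935.4 N/mm.
788.5 ≤ 935.4 → adequate.

f_max ≈ 789 N/mm; adequate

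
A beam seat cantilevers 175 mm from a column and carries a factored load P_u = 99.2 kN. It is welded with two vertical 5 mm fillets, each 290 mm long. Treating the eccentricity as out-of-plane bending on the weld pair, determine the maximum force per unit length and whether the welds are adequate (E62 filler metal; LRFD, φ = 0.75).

E62XX → F_EXX = 620 MPa.
L_w = 2 × 290 = 580 mm; section modulus (unit throat) S = 2 × L²/6 = 28030 mm².
Direct shear f_v = P/L_w = 99.2×10³/580 = 171 N/mm.
Moment M = P × e = 99.2×10³ × 175 = 17360000 N·mm; bending f_b = M/S = 619.3 N/mm.
f_max = √(f_v² + f_b²) = √(171² + 619.3²) = 642.4 N/mm.
φr_n = 0.75 × 0.6 × 620 × (0.707 × 5) = 986.3 N/mm → adequate.

f_max ≈ 642 N/mm; adequate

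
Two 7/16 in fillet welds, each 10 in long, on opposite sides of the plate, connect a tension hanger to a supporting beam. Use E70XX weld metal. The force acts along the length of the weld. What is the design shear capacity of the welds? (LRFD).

E70XX → F_EXX = 70 ksi.
Effective throat t_e = 0.707 × 0.4375 = 0.3093 in.
Total length L = 20 in; A_we = 0.3093 × 20 = 6.186 in².
F_nw = 0.6 F_EXX = 0.6 × 70 = 42 ksi.
φR_n = 0.75 × 42 × 6.186 = 194.9 kips.

φR_n ≈ 195 kips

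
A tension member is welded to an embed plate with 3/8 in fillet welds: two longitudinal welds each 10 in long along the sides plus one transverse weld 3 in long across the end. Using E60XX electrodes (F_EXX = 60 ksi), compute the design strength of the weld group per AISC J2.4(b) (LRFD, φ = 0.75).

t_e = 0.707 × 0.375 = 0.2651 in.
R_nwl = 0.6 × 60 × 0.2651 × 20 = 190.9 kip (longitudinal, 2 welds).
R_nwt = 0.6 × 60 × 0.2651 × 3 = 28.63 kip (transverse, base value).
(i) R_nwl + R_nwt = 219.5 kip; (ii) 0.85 R_nwl + 1.5 R_nwt = 205.2 kip.
R_n = max = 219.5 kip [governs: (i)]; φR_n = 164.6 kip.

φR_n ≈ 165 kip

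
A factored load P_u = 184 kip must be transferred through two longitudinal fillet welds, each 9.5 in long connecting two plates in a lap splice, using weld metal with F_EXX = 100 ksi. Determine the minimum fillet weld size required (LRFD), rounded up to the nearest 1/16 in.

w = 5/16 in

Total weld length L = 19 in.
Required throat t_e = P_u / (φ × 0.6 F_EXX × L) = 184 / (0.75 × 0.6 × 100 × 19) = 0.2152 in.
Required leg w = t_e / 0.707 = 0.3044 in → use 5/16 in.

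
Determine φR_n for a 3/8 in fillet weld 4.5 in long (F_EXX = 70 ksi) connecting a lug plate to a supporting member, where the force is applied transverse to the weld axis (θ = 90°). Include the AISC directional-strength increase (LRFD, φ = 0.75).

φR_n ≈ 56.4 kip

t_e = 0.707 × 0.375 = 0.2651 in; A_we = 0.2651 × 4.5 = 1.193 in².
Directional factor: 1.0 + 0.5 sin^1.5(90°) = 1.5.
F_nw = 0.6 × 70 × 1.5 = 63 ksi.
φR_n = 0.75 × 63 × 1.193 = 56.37 kip.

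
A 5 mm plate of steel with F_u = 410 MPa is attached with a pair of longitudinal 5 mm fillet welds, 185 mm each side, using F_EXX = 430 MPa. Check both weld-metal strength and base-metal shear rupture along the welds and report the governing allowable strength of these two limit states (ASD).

t_e = 0.707 × 5 = 3.535 mm; L = 370 mm.
Weld metal: R_n/Ω = (1/2.0) × 0.6 × 430 × 3.535 × 370 × 10⁻³ = 168.7 kN.
Base metal (shear rupture): R_n/Ω = (1/2.0) × 0.6 × 410 × 5 × 370 × 10⁻³ = 227.6 kN.
Governing: weld metal.

R_n/Ω ≈ 169 kN (weld metal governs)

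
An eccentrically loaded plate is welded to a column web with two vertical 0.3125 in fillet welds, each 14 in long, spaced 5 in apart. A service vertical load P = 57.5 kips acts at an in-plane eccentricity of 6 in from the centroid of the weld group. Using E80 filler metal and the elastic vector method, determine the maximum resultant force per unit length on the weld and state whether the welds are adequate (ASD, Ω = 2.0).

f_max ≈ 5.13 kip/in; adequate

E80XX → F_EXX = 80 ksi.
Total weld length L_w = 28 in. Treat welds as unit-width lines.
Polar moment about centroid: J = 2[d³/12 + d(b/2)²] = 2[14³/12 + 14×2.5²] = 632.3 in³.
Direct shear f_v = P/L_w = 57.5 / 28 = 2.054 kip/in (vertical).
Torsion M = P·e = 57.5 × 6 = 345 kip·in.
Critical point at (x, y) = (2.5, 7) from centroid. f_tx = M·y/J = 3.819 kip/in; f_ty = M·x/J = 1.364 kip/in.
Resultant f_max = √[f_tx² + (f_v + f_ty)²] = √[3.819² + (2.054 + 1.364)²] = 5.125 kip/in.
Capacity per unit length: r_n/Ω = (1/2.0) × 0.6 × 80 × (0.707 × 0.3125) = 5.302 kip/in.
5.125 ≤ 5.302 → adequate.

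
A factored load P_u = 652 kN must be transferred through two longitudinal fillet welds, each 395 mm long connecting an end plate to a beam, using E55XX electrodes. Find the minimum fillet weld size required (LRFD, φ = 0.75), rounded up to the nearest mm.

E55XX → F_EXX = 550 MPa.
Total weld length L = 790 mm.
Required throat t_e = P_u / (φ × 0.6 F_EXX × L) = 652 / (0.75 × 0.6 × 550 × 790 × 10⁻³) = 3.335 mm.
Required leg w = t_e / 0.707 = 4.717 mm → use 5 mm.

w = 5 mm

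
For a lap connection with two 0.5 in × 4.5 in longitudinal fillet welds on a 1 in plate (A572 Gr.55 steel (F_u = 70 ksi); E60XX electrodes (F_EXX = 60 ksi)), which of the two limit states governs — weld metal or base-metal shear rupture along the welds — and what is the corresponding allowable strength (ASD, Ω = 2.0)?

t_e = 0.707 × 0.5 = 0.3535 in; L = 9 in.
Weld metal: R_n/Ω = (1/2.0) × 0.6 × 60 × 0.3535 × 9 = 57.27 kip.
Base metal (shear rupture): R_n/Ω = (1/2.0) × 0.6 × 70 × 1 × 9 = 189 kip.
Governing: weld metal.

R_n/Ω ≈ 57.3 kip (weld metal governs)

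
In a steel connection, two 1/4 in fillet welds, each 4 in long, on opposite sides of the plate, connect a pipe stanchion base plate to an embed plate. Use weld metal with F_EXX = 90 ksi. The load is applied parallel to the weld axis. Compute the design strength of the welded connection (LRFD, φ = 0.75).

φR_n ≈ 57.3 kips

Effective throat t_e = 0.707 × 0.25 = 0.1767 in.
Total length L = 8 in; A_we = 0.1767 × 8 = 1.414 in².
F_nw = 0.6 F_EXX = 0.6 × 90 = 54 ksi.
φR_n = 0.75 × 54 × 1.414 = 57.27 kips.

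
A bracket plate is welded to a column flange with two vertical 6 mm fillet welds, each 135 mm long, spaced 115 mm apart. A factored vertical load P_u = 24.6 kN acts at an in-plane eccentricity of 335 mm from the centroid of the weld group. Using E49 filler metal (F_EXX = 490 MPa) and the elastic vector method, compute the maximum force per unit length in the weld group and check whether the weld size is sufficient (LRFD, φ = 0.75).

f_max ≈ 624 N/mm; adequate

Total weld length L_w = 270 mm. Treat welds as unit-width lines.
Polar moment about centroid: J = 2[d³/12 + d(b/2)²] = 2[135³/12 + 135×57.5²] = 1303000 mm³.
Direct shear f_v = P/L_w = 24.6×10³ / 270 = 91.11 N/mm (vertical).
Torsion M = P·e = 24.6×10³ × 335 = 8241000 N·mm.
Critical point at (x, y) = (57.5, 67.5) from centroid. f_tx = M·y/J = 427 N/mm; f_ty = M·x/J = 363.7 N/mm.
Resultant f_max = √[f_tx² + (f_v + f_ty)²] = √[427² + (91.11 + 363.7)²] = 623.9 N/mm.
Capacity per unit length: φr_n = 0.75 × 0.6 × 490 × (0.707 × 6) = 935.4 N/mm.
623.9 ≤ 935.4 → adequate.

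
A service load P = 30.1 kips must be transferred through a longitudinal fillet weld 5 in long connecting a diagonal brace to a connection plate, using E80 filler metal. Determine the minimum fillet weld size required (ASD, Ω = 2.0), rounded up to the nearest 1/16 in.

w = 3/8 in

E80XX → F_EXX = 80 ksi.
Total weld length L = 5 in.
Required throat t_e = P × Ω / (0.6 F_EXX × L) = 30.1 × 2.0 / (0.6 × 80 × 5) = 0.2508 in.
Required leg w = t_e / 0.707 = 0.3548 in → use 3/8 in.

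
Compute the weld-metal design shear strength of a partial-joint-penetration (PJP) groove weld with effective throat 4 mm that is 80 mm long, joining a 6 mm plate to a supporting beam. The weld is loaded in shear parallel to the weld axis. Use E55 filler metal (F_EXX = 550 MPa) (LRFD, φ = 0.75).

φR_n ≈ 79.2 kN

Effective throat (given) t_e = 4 mm.
A_we = 4 × 80 = 320 mm².
F_nw = 0.6 F_EXX = 330 MPa.
φR_n = 0.75 × 330 × 320 × 10⁻³ = 79.2 kN.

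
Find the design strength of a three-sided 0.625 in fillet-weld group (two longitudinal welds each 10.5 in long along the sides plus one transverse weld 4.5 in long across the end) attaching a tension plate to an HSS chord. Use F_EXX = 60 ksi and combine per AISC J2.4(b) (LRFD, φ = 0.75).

t_e = 0.707 × 0.625 = 0.4419 in.
R_nwl = 0.6 × 60 × 0.4419 × 21 = 334.1 kips (longitudinal, 2 welds).
R_nwt = 0.6 × 60 × 0.4419 × 4.5 = 71.58 kips (transverse, base value).
(i) R_nwl + R_nwt = 405.6 kips; (ii) 0.85 R_nwl + 1.5 R_nwt = 391.3 kips.
R_n = max = 405.6 kips [governs: (i)]; φR_n = 304.2 kips.

φR_n ≈ 304 kips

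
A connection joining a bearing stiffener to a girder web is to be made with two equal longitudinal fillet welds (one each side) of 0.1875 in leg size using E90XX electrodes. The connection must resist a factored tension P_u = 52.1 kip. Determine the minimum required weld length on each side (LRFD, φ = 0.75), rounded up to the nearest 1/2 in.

L = 5 in on each side

E90XX → F_EXX = 90 ksi.
Throat t_e = 0.707 × 0.1875 = 0.1326 in.
φr_n = 0.75 × 0.6 × 90 × 0.1326 = 5.369 kip/in.
L_req = P_u / φr_n = 52.1 / 5.369 = 9.704 in total.
Per side: 9.704 / 2 = 4.852 in.
Round up → use L = 5 in on each side.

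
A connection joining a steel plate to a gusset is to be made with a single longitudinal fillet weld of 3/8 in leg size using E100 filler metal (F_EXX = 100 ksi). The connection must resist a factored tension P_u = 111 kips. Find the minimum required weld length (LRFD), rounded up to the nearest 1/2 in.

L = 9.5 in

Throat t_e = 0.707 × 0.375 = 0.2651 in.
φr_n = 0.75 × 0.6 × 100 × 0.2651 = 11.93 kips/in.
L_req = P_u / φr_n = 111 / 11.93 = 9.304 in total.
Round up → use L = 9.5 in.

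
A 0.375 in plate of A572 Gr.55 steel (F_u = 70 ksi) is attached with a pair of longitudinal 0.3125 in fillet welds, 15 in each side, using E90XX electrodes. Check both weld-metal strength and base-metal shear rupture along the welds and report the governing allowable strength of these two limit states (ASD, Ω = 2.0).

R_n/Ω ≈ 179 kip (weld metal governs)

E90XX → F_EXX = 90 ksi.
t_e = 0.707 × 0.3125 = 0.2209 in; L = 30 in.
Weld metal: R_n/Ω = (1/2.0) × 0.6 × 90 × 0.2209 × 30 = 179 kip.
Base metal (shear rupture): R_n/Ω = (1/2.0) × 0.6 × 70 × 0.375 × 30 = 236.2 kip.
Governing: weld metal.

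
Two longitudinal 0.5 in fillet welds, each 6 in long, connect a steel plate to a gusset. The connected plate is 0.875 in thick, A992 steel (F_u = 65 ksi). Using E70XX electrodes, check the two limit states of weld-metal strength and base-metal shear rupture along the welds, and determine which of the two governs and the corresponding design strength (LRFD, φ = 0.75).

E70XX → F_EXX = 70 ksi.
t_e = 0.707 × 0.5 = 0.3535 in; L = 12 in.
Weld metal: φR_n = 0.75 × 0.6 × 70 × 0.3535 × 12 = 133.6 kips.
Base metal (shear rupture): φR_n = 0.75 × 0.6 × 65 × 0.875 × 12 = 307.1 kips.
Governing: weld metal.

φR_n ≈ 134 kips (weld metal governs)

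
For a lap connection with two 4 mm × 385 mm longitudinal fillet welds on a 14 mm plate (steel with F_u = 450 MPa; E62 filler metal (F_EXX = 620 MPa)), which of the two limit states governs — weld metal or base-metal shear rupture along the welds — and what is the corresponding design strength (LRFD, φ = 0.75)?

t_e = 0.707 × 4 = 2.828 mm; L = 770 mm.
Weld metal: φR_n = 0.75 × 0.6 × 620 × 2.828 × 770 × 10⁻³ = 607.5 kN.
Base metal (shear rupture): φR_n = 0.75 × 0.6 × 450 × 14 × 770 × 10⁻³ = 2183 kN.
Governing: weld metal.

φR_n ≈ 608 kN (weld metal governs)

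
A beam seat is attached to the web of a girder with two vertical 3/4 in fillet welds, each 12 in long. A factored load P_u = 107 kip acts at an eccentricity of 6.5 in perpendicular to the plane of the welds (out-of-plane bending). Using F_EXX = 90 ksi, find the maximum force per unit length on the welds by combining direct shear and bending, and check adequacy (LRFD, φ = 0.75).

f_max ≈ 15.2 kip/in; adequate

L_w = 2 × 12 = 24 in; section modulus (unit throat) S = 2 × L²/6 = 48 in².
Direct shear f_v = P/L_w = 107/24 = 4.458 kip/in.
Moment M = P × e = 107 × 6.5 = 695.5 kip·in; bending f_b = M/S = 14.49 kip/in.
f_max = √(f_v² + f_b²) = √(4.458² + 14.49²) = 15.16 kip/in.
φr_n = 0.75 × 0.6 × 90 × (0.707 × 0.75) = 21.48 kip/in → adequate.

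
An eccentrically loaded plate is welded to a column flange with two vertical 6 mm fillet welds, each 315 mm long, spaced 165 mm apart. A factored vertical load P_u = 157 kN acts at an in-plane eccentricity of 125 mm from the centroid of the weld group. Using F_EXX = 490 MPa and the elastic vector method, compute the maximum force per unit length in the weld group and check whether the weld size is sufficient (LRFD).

f_max ≈ 531 N/mm; adequate

Total weld length L_w = 630 mm. Treat welds as unit-width lines.
Polar moment about centroid: J = 2[d³/12 + d(b/2)²] = 2[315³/12 + 315×82.5²] = 9497000 mm³.
Direct shear f_v = P/L_w = 157×10³ / 630 = 249.2 N/mm (vertical).
Torsion M = P·e = 157×10³ × 125 = 19625000 N·mm.
Critical point at (x, y) = (82.5, 157.5) from centroid. f_tx = M·y/J = 325.5 N/mm; f_ty = M·x/J = 170.5 N/mm.
Resultant f_max = √[f_tx² + (f_v + f_ty)²] = √[325.5² + (249.2 + 170.5)²] = 531.1 N/mm.
Capacity per unit length: φr_n = 0.75 × 0.6 × 490 × (0.707 × 6) = 935.4 N/mm.
531.1 ≤ 935.4 → adequate.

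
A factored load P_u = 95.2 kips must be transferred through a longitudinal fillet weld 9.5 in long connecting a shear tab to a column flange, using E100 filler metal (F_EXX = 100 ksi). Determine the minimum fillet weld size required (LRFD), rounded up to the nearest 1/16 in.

w = 3/8 in

Total weld length L = 9.5 in.
Required throat t_e = P_u / (φ × 0.6 F_EXX × L) = 95.2 / (0.75 × 0.6 × 100 × 9.5) = 0.2227 in.
Required leg w = t_e / 0.707 = 0.315 in → use 3/8 in.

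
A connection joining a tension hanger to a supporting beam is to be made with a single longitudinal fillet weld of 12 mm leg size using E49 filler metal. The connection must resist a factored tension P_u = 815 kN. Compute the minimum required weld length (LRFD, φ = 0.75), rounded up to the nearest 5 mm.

E49XX → F_EXX = 490 MPa.
Throat t_e = 0.707 × 12 = 8.484 mm.
φr_n = 0.75 × 0.6 × 490 × 8.484 × 10⁻³ = 1.871 kN/mm.
L_req = P_u / φr_n = 815 / 1.871 = 435.7 mm total.
Round up → use L = 440 mm.

L = 440 mm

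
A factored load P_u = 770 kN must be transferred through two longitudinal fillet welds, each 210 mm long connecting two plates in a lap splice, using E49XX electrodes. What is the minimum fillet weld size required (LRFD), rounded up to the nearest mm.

E49XX → F_EXX = 490 MPa.
Total weld length L = 420 mm.
Required throat t_e = P_u / (φ × 0.6 F_EXX × L) = 770 / (0.75 × 0.6 × 490 × 420 × 10⁻³) = 8.314 mm.
Required leg w = t_e / 0.707 = 11.76 mm → use 12 mm.

w = 12 mm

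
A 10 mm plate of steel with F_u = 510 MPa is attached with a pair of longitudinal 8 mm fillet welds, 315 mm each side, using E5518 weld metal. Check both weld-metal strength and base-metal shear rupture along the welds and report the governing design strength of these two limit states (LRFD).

φR_n ≈ 882 kN (weld metal governs)

E55XX → F_EXX = 550 MPa.
t_e = 0.707 × 8 = 5.656 mm; L = 630 mm.
Weld metal: φR_n = 0.75 × 0.6 × 550 × 5.656 × 630 × 10⁻³ = 881.9 kN.
Base metal (shear rupture): φR_n = 0.75 × 0.6 × 510 × 10 × 630 × 10⁻³ = 1446 kN.
Governing: weld metal.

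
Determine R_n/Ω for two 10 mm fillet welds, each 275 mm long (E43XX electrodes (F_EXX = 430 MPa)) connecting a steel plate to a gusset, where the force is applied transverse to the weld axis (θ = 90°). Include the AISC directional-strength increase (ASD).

t_e = 0.707 × 10 = 7.07 mm; A_we = 7.07 × 550 = 3888 mm².
Directional factor: 1.0 + 0.5 sin^1.5(90°) = 1.5.
F_nw = 0.6 × 430 × 1.5 = 387 MPa.
R_n/Ω = (387 × 3888) / 2.0 × 10⁻³ = 752.4 kN.

R_n/Ω ≈ 752 kN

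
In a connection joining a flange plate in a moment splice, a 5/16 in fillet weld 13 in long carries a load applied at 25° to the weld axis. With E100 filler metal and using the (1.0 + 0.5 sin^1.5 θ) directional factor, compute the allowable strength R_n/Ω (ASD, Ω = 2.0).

E100XX → F_EXX = 100 ksi.
t_e = 0.707 × 0.3125 = 0.2209 in; A_we = 0.2209 × 13 = 2.872 in².
Directional factor: 1.0 + 0.5 sin^1.5(25°) = 1.137.
F_nw = 0.6 × 100 × 1.137 = 68.24 ksi.
R_n/Ω = (68.24 × 2.872) / 2.0 = 98 kip.

R_n/Ω ≈ 98 kip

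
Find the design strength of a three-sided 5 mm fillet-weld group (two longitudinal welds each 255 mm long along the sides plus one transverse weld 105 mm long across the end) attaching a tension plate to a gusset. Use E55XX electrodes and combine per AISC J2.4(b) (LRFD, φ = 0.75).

φR_n ≈ 538 kN

E55XX → F_EXX = 550 MPa.
t_e = 0.707 × 5 = 3.535 mm.
R_nwl = 0.6 × 550 × 3.535 × 510 × 10⁻³ = 594.9 kN (longitudinal, 2 welds).
R_nwt = 0.6 × 550 × 3.535 × 105 × 10⁻³ = 122.5 kN (transverse, base value).
(i) R_nwl + R_nwt = 717.4 kN; (ii) 0.85 R_nwl + 1.5 R_nwt = 689.4 kN.
R_n = max = 717.4 kN [governs: (i)]; φR_n = 538.1 kN.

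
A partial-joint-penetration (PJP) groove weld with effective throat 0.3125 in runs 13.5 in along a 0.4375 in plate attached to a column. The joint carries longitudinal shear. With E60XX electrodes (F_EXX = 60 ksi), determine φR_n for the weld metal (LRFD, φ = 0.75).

Effective throat (given) t_e = 0.3125 in.
A_we = 0.3125 × 13.5 = 4.219 in².
F_nw = 0.6 F_EXX = 36 ksi.
φR_n = 0.75 × 36 × 4.219 = 113.9 kip.

φR_n ≈ 114 kip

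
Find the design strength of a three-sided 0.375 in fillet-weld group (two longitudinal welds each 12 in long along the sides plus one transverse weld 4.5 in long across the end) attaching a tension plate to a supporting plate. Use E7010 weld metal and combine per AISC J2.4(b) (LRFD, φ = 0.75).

φR_n ≈ 238 kip

E70XX → F_EXX = 70 ksi.
t_e = 0.707 × 0.375 = 0.2651 in.
R_nwl = 0.6 × 70 × 0.2651 × 24 = 267.2 kip (longitudinal, 2 welds).
R_nwt = 0.6 × 70 × 0.2651 × 4.5 = 50.11 kip (transverse, base value).
(i) R_nwl + R_nwt = 317.4 kip; (ii) 0.85 R_nwl + 1.5 R_nwt = 302.3 kip.
R_n = max = 317.4 kip [governs: (i)]; φR_n = 238 kip.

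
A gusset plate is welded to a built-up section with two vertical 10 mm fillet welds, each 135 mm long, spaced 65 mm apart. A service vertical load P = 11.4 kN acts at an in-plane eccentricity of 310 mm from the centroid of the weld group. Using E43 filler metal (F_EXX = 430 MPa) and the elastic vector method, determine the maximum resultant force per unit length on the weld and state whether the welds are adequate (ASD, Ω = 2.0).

Total weld length L_w = 270 mm. Treat welds as unit-width lines.
Polar moment about centroid: J = 2[d³/12 + d(b/2)²] = 2[135³/12 + 135×32.5²] = 695200 mm³.
Direct shear f_v = P/L_w = 11.4×10³ / 270 = 42.22 N/mm (vertical).
Torsion M = P·e = 11.4×10³ × 310 = 3534000 N·mm.
Critical point at (x, y) = (32.5, 67.5) from centroid. f_tx = M·y/J = 343.1 N/mm; f_ty = M·x/J = 165.2 N/mm.
Resultant f_max = √[f_tx² + (f_v + f_ty)²] = √[343.1² + (42.22 + 165.2)²] = 400.9 N/mm.
Capacity per unit length: r_n/Ω = (1/2.0) × 0.6 × 430 × (0.707 × 10) = 912 N/mm.
400.9 ≤ 912 → adequate.

f_max ≈ 401 N/mm; adequate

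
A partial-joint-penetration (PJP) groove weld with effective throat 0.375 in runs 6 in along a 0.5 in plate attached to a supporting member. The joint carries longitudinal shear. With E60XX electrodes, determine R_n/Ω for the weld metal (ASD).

E60XX → F_EXX = 60 ksi.
Effective throat (given) t_e = 0.375 in.
A_we = 0.375 × 6 = 2.25 in².
F_nw = 0.6 F_EXX = 36 ksi.
R_n/Ω = (36 × 2.25) / 2.0 = 40.5 kip.

R_n/Ω ≈ 40.5 kip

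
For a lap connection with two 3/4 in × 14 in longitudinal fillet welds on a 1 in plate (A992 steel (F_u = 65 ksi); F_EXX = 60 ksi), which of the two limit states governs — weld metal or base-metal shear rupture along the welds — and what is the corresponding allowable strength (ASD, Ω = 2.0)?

t_e = 0.707 × 0.75 = 0.5302 in; L = 28 in.
Weld metal: R_n/Ω = (1/2.0) × 0.6 × 60 × 0.5302 × 28 = 267.2 kip.
Base metal (shear rupture): R_n/Ω = (1/2.0) × 0.6 × 65 × 1 × 28 = 546 kip.
Governing: weld metal.

R_n/Ω ≈ 267 kip (weld metal governs)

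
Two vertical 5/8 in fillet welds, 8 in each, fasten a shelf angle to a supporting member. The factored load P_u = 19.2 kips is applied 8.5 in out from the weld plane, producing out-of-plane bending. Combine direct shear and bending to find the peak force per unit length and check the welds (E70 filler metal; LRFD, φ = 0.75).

f_max ≈ 7.74 kip/in; adequate

E70XX → F_EXX = 70 ksi.
L_w = 2 × 8 = 16 in; section modulus (unit throat) S = 2 × L²/6 = 21.33 in².
Direct shear f_v = P/L_w = 19.2/16 = 1.2 kip/in.
Moment M = P × e = 19.2 × 8.5 = 163.2 kip·in; bending f_b = M/S = 7.65 kip/in.
f_max = √(f_v² + f_b²) = √(1.2² + 7.65²) = 7.744 kip/in.
φr_n = 0.75 × 0.6 × 70 × (0.707 × 0.625) = 13.92 kip/in → adequate.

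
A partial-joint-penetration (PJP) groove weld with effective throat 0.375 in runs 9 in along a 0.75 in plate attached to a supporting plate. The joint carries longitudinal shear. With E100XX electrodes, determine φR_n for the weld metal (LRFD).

E100XX → F_EXX = 100 ksi.
Effective throat (given) t_e = 0.375 in.
A_we = 0.375 × 9 = 3.375 in².
F_nw = 0.6 F_EXX = 60 ksi.
φR_n = 0.75 × 60 × 3.375 = 151.9 kip.

φR_n ≈ 152 kip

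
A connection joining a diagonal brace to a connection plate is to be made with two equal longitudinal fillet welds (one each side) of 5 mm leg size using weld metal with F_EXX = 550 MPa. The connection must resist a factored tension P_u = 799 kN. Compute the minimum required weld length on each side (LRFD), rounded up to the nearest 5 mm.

Throat t_e = 0.707 × 5 = 3.535 mm.
φr_n = 0.75 × 0.6 × 550 × 3.535 × 10⁻³ = 0.8749 kN/mm.
L_req = P_u / φr_n = 799 / 0.8749 = 913.2 mm total.
Per side: 913.2 / 2 = 456.6 mm.
Round up → use L = 460 mm on each side.

L = 460 mm on each side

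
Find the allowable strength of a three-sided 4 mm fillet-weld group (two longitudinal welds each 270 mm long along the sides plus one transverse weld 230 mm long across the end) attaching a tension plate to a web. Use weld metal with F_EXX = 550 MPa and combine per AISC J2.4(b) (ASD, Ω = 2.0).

R_n/Ω ≈ 375 kN

t_e = 0.707 × 4 = 2.828 mm.
R_nwl = 0.6 × 550 × 2.828 × 540 × 10⁻³ = 503.9 kN (longitudinal, 2 welds).
R_nwt = 0.6 × 550 × 2.828 × 230 × 10⁻³ = 214.6 kN (transverse, base value).
(i) R_nwl + R_nwt = 718.6 kN; (ii) 0.85 R_nwl + 1.5 R_nwt = 750.3 kN.
R_n = max = 750.3 kN [governs: (ii)]; R_n/Ω = 375.2 kN.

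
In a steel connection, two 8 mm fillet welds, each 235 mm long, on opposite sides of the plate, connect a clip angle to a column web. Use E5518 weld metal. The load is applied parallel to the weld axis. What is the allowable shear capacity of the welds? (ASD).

E55XX → F_EXX = 550 MPa.
Effective throat t_e = 0.707 × 8 = 5.656 mm.
Total length L = 470 mm; A_we = 5.656 × 470 = 2658 mm².
F_nw = 0.6 F_EXX = 0.6 × 550 = 330 MPa.
R_n = 330 × 2658 × 10⁻³ = 877.2 kN; R_n/Ω = 877.2/2.0 = 438.6 kN.

R_n/Ω ≈ 439 kN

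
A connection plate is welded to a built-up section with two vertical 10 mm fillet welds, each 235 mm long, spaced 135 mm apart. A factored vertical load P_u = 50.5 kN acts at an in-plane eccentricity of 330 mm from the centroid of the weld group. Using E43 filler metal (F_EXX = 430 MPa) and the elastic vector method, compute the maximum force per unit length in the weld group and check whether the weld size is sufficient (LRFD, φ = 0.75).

f_max ≈ 586 N/mm; adequate

Total weld length L_w = 470 mm. Treat welds as unit-width lines.
Polar moment about centroid: J = 2[d³/12 + d(b/2)²] = 2[235³/12 + 235×67.5²] = 4304000 mm³.
Direct shear f_v = P/L_w = 50.5×10³ / 470 = 107.4 N/mm (vertical).
Torsion M = P·e = 50.5×10³ × 330 = 16665000 N·mm.
Critical point at (x, y) = (67.5, 117.5) from centroid. f_tx = M·y/J = 454.9 N/mm; f_ty = M·x/J = 261.3 N/mm.
Resultant f_max = √[f_tx² + (f_v + f_ty)²] = √[454.9² + (107.4 + 261.3)²] = 585.6 N/mm.
Capacity per unit length: φr_n = 0.75 × 0.6 × 430 × (0.707 × 10) = 1368 N/mm.
585.6 ≤ 1368 → adequate.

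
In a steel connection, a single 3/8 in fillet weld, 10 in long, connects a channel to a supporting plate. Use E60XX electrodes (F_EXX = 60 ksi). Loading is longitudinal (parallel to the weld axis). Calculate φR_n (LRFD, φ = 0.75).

Effective throat t_e = 0.707 × 0.375 = 0.2651 in.
Total length L = 10 in; A_we = 0.2651 × 10 = 2.651 in².
F_nw = 0.6 F_EXX = 0.6 × 60 = 36 ksi.
φR_n = 0.75 × 36 × 2.651 = 71.58 kips.

φR_n ≈ 71.6 kips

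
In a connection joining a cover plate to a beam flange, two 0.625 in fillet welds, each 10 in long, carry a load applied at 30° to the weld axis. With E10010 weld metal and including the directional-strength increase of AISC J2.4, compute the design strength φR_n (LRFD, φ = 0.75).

φR_n ≈ 468 kips

E100XX → F_EXX = 100 ksi.
t_e = 0.707 × 0.625 = 0.4419 in; A_we = 0.4419 × 20 = 8.837 in².
Directional factor: 1.0 + 0.5 sin^1.5(30°) = 1.177.
F_nw = 0.6 × 100 × 1.177 = 70.61 ksi.
φR_n = 0.75 × 70.61 × 8.837 = 468 kips.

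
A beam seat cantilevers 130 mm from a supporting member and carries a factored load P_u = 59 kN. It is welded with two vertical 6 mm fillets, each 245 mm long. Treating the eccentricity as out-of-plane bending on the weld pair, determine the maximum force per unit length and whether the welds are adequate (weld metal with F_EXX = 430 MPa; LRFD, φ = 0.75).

f_max ≈ 402 N/mm; adequate

L_w = 2 × 245 = 490 mm; section modulus (unit throat) S = 2 × L²/6 = 20010 mm².
Direct shear f_v = P/L_w = 59×10³/490 = 120.4 N/mm.
Moment M = P × e = 59×10³ × 130 = 7670000 N·mm; bending f_b = M/S = 383.3 N/mm.
f_max = √(f_v² + f_b²) = √(120.4² + 383.3²) = 401.8 N/mm.
φr_n = 0.75 × 0.6 × 430 × (0.707 × 6) = 820.8 N/mm → adequate.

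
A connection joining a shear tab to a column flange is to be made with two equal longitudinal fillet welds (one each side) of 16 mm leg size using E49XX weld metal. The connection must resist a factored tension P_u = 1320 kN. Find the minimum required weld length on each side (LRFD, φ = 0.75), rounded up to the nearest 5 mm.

L = 265 mm on each side

E49XX → F_EXX = 490 MPa.
Throat t_e = 0.707 × 16 = 11.31 mm.
φr_n = 0.75 × 0.6 × 490 × 11.31 × 10⁻³ = 2.494 kN/mm.
L_req = P_u / φr_n = 1320 / 2.494 = 529.2 mm total.
Per side: 529.2 / 2 = 264.6 mm.
Round up → use L = 265 mm on each side.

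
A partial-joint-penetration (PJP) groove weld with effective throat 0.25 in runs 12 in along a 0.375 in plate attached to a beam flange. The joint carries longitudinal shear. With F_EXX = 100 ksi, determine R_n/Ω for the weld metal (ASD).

R_n/Ω ≈ 90 kips

Effective throat (given) t_e = 0.25 in.
A_we = 0.25 × 12 = 3 in².
F_nw = 0.6 F_EXX = 60 ksi.
R_n/Ω = (60 × 3) / 2.0 = 90 kips.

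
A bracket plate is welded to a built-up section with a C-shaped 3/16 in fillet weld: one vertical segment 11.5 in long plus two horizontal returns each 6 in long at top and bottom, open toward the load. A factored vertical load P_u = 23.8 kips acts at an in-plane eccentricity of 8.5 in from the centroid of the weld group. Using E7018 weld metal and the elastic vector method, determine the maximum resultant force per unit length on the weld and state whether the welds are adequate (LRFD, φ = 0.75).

E70XX → F_EXX = 70 ksi.
Total weld length L_w = 23.5 in. Treat welds as unit-width lines.
Centroid: x̄ = 2×6×3 / 23.5 = 1.532 in from the vertical weld.
Polar moment about centroid: J = I_x + I_y = [11.5³/12 + 2×6×5.75²] + [11.5×1.532² + 2(6³/12 + 6×1.468²)] = 612.3 in³.
Direct shear f_v = P/L_w = 23.8 / 23.5 = 1.013 kip/in (vertical).
Torsion M = P·e = 23.8 × 8.5 = 202.3 kip·in.
Critical point at (x, y) = (4.468, 5.75) from centroid. f_tx = M·y/J = 1.9 kip/in; f_ty = M·x/J = 1.476 kip/in.
Resultant f_max = √[f_tx² + (f_v + f_ty)²] = √[1.9² + (1.013 + 1.476)²] = 3.131 kip/in.
Capacity per unit length: φr_n = 0.75 × 0.6 × 70 × (0.707 × 0.1875) = 4.176 kip/in.
3.131 ≤ 4.176 → adequate.

f_max ≈ 3.13 kip/in; adequate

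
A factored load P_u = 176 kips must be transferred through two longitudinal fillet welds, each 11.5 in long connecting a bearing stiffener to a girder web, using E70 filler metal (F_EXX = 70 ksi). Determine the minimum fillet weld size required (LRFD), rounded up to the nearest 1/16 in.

Total weld length L = 23 in.
Required throat t_e = P_u / (φ × 0.6 F_EXX × L) = 176 / (0.75 × 0.6 × 70 × 23) = 0.2429 in.
Required leg w = t_e / 0.707 = 0.3436 in → use 3/8 in.

w = 3/8 in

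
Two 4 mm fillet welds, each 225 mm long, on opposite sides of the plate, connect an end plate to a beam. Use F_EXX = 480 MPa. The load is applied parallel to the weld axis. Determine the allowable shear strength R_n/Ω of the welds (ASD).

R_n/Ω ≈ 183 kN

Effective throat t_e = 0.707 × 4 = 2.828 mm.
Total length L = 450 mm; A_we = 2.828 × 450 = 1273 mm².
F_nw = 0.6 F_EXX = 0.6 × 480 = 288 MPa.
R_n = 288 × 1273 × 10⁻³ = 366.5 kN; R_n/Ω = 366.5/2.0 = 183.3 kN.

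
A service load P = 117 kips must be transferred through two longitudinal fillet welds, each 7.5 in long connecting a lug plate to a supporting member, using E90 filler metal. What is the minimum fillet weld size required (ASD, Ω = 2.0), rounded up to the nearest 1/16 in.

E90XX → F_EXX = 90 ksi.
Total weld length L = 15 in.
Required throat t_e = P × Ω / (0.6 F_EXX × L) = 117 × 2.0 / (0.6 × 90 × 15) = 0.2889 in.
Required leg w = t_e / 0.707 = 0.4086 in → use 7/16 in.

w = 7/16 in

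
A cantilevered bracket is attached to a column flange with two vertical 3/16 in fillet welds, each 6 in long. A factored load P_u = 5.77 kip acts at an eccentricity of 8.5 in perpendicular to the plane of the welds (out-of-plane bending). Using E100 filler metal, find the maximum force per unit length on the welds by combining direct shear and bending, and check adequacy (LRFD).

E100XX → F_EXX = 100 ksi.
L_w = 2 × 6 = 12 in; section modulus (unit throat) S = 2 × L²/6 = 12 in².
Direct shear f_v = P/L_w = 5.77/12 = 0.4808 kip/in.
Moment M = P × e = 5.77 × 8.5 = 49.045 kip·in; bending f_b = M/S = 4.087 kip/in.
f_max = √(f_v² + f_b²) = √(0.4808² + 4.087²) = 4.115 kip/in.
φr_n = 0.75 × 0.6 × 100 × (0.707 × 0.1875) = 5.965 kip/in → adequate.

f_max ≈ 4.12 kip/in; adequate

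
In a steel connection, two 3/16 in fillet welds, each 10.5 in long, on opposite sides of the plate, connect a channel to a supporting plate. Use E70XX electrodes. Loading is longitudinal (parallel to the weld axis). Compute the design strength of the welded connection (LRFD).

E70XX → F_EXX = 70 ksi.
Effective throat t_e = 0.707 × 0.1875 = 0.1326 in.
Total length L = 21 in; A_we = 0.1326 × 21 = 2.784 in².
F_nw = 0.6 F_EXX = 0.6 × 70 = 42 ksi.
φR_n = 0.75 × 42 × 2.784 = 87.69 kip.

φR_n ≈ 87.7 kip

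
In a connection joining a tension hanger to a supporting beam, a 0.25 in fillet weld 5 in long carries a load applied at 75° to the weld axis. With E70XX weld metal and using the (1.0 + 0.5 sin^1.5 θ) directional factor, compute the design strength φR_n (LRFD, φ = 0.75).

E70XX → F_EXX = 70 ksi.
t_e = 0.707 × 0.25 = 0.1767 in; A_we = 0.1767 × 5 = 0.8837 in².
Directional factor: 1.0 + 0.5 sin^1.5(75°) = 1.475.
F_nw = 0.6 × 70 × 1.475 = 61.94 ksi.
φR_n = 0.75 × 61.94 × 0.8837 = 41.05 kips.

φR_n ≈ 41.1 kips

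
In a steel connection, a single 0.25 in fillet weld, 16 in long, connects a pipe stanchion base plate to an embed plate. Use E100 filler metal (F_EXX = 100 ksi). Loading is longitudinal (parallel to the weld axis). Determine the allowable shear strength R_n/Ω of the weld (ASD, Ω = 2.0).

Effective throat t_e = 0.707 × 0.25 = 0.1767 in.
Total length L = 16 in; A_we = 0.1767 × 16 = 2.828 in².
F_nw = 0.6 F_EXX = 0.6 × 100 = 60 ksi.
R_n = 60 × 2.828 = 169.7 kip; R_n/Ω = 169.7/2.0 = 84.84 kip.

R_n/Ω ≈ 84.8 kip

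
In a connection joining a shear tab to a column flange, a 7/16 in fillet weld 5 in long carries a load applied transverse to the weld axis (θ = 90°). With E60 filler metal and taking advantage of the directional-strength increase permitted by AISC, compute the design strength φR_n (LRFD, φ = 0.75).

E60XX → F_EXX = 60 ksi.
t_e = 0.707 × 0.4375 = 0.3093 in; A_we = 0.3093 × 5 = 1.547 in².
Directional factor: 1.0 + 0.5 sin^1.5(90°) = 1.5.
F_nw = 0.6 × 60 × 1.5 = 54 ksi.
φR_n = 0.75 × 54 × 1.547 = 62.64 kips.

φR_n ≈ 62.6 kips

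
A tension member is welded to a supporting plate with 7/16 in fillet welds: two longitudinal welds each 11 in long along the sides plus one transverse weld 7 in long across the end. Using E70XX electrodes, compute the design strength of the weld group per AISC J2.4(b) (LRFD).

φR_n ≈ 285 kip

E70XX → F_EXX = 70 ksi.
t_e = 0.707 × 0.4375 = 0.3093 in.
R_nwl = 0.6 × 70 × 0.3093 × 22 = 285.8 kip (longitudinal, 2 welds).
R_nwt = 0.6 × 70 × 0.3093 × 7 = 90.94 kip (transverse, base value).
(i) R_nwl + R_nwt = 376.7 kip; (ii) 0.85 R_nwl + 1.5 R_nwt = 379.3 kip.
R_n = max = 379.3 kip [governs: (ii)]; φR_n = 284.5 kip.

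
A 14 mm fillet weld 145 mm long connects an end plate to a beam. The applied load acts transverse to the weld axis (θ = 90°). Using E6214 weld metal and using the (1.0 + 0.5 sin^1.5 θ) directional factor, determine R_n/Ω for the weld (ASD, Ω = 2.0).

E62XX → F_EXX = 620 MPa.
t_e = 0.707 × 14 = 9.898 mm; A_we = 9.898 × 145 = 1435 mm².
Directional factor: 1.0 + 0.5 sin^1.5(90°) = 1.5.
F_nw = 0.6 × 620 × 1.5 = 558 MPa.
R_n/Ω = (558 × 1435) / 2.0 × 10⁻³ = 400.4 kN.

R_n/Ω ≈ 400 kN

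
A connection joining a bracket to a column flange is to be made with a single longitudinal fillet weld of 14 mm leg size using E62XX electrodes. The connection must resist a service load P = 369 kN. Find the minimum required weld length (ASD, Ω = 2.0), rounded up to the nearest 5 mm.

L = 205 mm

E62XX → F_EXX = 620 MPa.
Throat t_e = 0.707 × 14 = 9.898 mm.
r_n/Ω = (0.6 × 620 × 9.898) / 2.0 = 1841 N/mm = 1.841 kN/mm.
L_req = P / (r_n/Ω) = 369 / 1.841 = 200.4 mm total.
Round up → use L = 205 mm.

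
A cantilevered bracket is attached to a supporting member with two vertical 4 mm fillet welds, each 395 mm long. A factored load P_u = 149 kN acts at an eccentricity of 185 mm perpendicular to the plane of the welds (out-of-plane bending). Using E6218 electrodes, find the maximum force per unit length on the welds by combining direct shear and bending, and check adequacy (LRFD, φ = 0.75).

E62XX → F_EXX = 620 MPa.
L_w = 2 × 395 = 790 mm; section modulus (unit throat) S = 2 × L²/6 = 52010 mm².
Direct shear f_v = P/L_w = 149×10³/790 = 188.6 N/mm.
Moment M = P × e = 149×10³ × 185 = 27565000 N·mm; bending f_b = M/S = 530 N/mm.
f_max = √(f_v² + f_b²) = √(188.6² + 530²) = 562.6 N/mm.
φr_n = 0.75 × 0.6 × 620 × (0.707 × 4) = 789 N/mm → adequate.

f_max ≈ 563 N/mm; adequate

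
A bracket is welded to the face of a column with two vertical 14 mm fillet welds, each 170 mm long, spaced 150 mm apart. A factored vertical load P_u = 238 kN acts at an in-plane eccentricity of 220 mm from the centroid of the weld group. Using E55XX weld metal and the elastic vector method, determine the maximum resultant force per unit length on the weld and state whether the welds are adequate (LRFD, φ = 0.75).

E55XX → F_EXX = 550 MPa.
Total weld length L_w = 340 mm. Treat welds as unit-width lines.
Polar moment about centroid: J = 2[d³/12 + d(b/2)²] = 2[170³/12 + 170×75²] = 2731000 mm³.
Direct shear f_v = P/L_w = 238×10³ / 340 = 700 N/mm (vertical).
Torsion M = P·e = 238×10³ × 220 = 52360000 N·mm.
Critical point at (x, y) = (75, 85) from centroid. f_tx = M·y/J = 1629 N/mm; f_ty = M·x/J = 1438 N/mm.
Resultant f_max = √[f_tx² + (f_v + f_ty)²] = √[1629² + (700 + 1438)²] = 2688 N/mm.
Capacity per unit length: φr_n = 0.75 × 0.6 × 550 × (0.707 × 14) = 2450 N/mm.
2688 > 2450 → NOT adequate.

f_max ≈ 2690 N/mm; NOT adequate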